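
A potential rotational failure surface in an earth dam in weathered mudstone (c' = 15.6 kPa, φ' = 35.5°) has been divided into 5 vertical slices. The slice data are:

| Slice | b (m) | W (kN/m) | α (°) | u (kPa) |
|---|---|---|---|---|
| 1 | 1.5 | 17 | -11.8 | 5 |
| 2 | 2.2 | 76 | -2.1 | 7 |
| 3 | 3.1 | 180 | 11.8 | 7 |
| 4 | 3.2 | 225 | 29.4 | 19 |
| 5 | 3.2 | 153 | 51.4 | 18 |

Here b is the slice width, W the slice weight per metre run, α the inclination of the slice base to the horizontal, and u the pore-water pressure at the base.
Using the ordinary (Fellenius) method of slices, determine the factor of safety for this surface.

Ordinary method of slices: FS = Σ[c'·Δl_i + (W_i cosα_i − u_i·Δl_i)·tanφ'] / Σ W_i sinα_i, with Δl_i = b_i / cosα_i.
Slice 1: Δl = 1.5/cos(-11.8°) = 1.532 m; N'_1 = 17·cos(-11.8°) − 5·1.532 = 9.0; c'Δl = 23.91; W sinα = -3.5
Slice 2: Δl = 2.2/cos(-2.1°) = 2.201 m; N'_2 = 76·cos(-2.1°) − 7·2.201 = 60.5; c'Δl = 34.34; W sinα = -2.8
Slice 3: Δl = 3.1/cos11.8° = 3.167 m; N'_3 = 180·cos11.8° − 7·3.167 = 154.0; c'Δl = 49.40; W sinα = 36.8
Slice 4: Δl = 3.2/cos29.4° = 3.673 m; N'_4 = 225·cos29.4° − 19·3.673 = 126.2; c'Δl = 57.30; W sinα = 110.5
Slice 5: Δl = 3.2/cos51.4° = 5.129 m; N'_5 = 153·cos51.4° − 18·5.129 = 3.1; c'Δl = 80.02; W sinα = 119.6
Σc'Δl = 245.0 kN/m; ΣN' = 352.9 kN/m; ΣW sinα = 260.6 kN/m
Resisting = 245.0 + 352.9·tan35.5° = 245.0 + 251.7 = 496.7 kN/m
FS = 496.7 / 260.6 = 1.906

FS = 1.91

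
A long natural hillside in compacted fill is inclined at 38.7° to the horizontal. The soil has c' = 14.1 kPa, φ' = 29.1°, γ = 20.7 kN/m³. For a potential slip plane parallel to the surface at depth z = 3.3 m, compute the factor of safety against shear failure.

FS = 1.12

For an infinite slope with a slip plane parallel to the surface (no pore pressure): FS = [c' + γz cos²β tanφ'] / [γz sinβ cosβ].
γz = 20.7·3.3 = 68.31 kN/m²
Numerator = 14.1 + 68.31·cos²38.7°·tan29.1° = 14.1 + 68.31·0.6091·0.5566 = 37.257 kPa
Denominator = 68.31·sin38.7°·cos38.7° = 68.31·0.6252·0.7804 = 33.332 kPa
FS = 37.257 / 33.332 = 1.118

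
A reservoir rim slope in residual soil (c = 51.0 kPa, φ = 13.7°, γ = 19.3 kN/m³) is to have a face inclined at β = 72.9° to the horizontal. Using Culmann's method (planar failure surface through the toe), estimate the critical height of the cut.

Culmann's analysis gives the critical failure plane at α_cr = (β + φ)/2 = (72.9 + 13.7)/2 = 43.3°, and the critical height
H_c = (4c/γ) · sinβ cosφ / [1 − cos(β − φ)]
    = (4·51.0/19.3) · sin72.9°·cos13.7° / [1 − cos(59.2°)]
    = 10.570 · 0.9558·0.9715 / [1 − 0.5120]
    = 10.570 · 0.9286 / 0.4880
    = 20.11 m

H_c = 20.11 m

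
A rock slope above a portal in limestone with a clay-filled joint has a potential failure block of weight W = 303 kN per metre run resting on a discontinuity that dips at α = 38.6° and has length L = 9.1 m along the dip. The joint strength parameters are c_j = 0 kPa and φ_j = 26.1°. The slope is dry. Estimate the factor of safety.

FS = 0.61

Resolving the block weight along and normal to the plane and applying the Mohr–Coulomb strength on the joint:
N' = W cosα = 303·cos38.6° = 236.8 kN/m
Driving force T = W sinα = 303·sin38.6° = 189.0 kN/m
Resisting force R = c_j·L + N'·tanφ_j = 0·9.1 + 236.8·tan26.1° = 0.0 + 116.0 = 116.0 kN/m
FS = R / T = 116.0 / 189.0 = 0.614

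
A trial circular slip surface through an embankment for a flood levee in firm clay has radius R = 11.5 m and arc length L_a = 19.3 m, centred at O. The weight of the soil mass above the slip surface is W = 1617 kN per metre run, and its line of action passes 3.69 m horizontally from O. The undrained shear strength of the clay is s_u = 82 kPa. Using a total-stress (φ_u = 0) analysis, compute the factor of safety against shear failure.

Taking moments about the centre O, the resisting moment is provided by the undrained shear strength acting along the arc:
M_R = s_u·L_a·R = 82·19.30·11.5 = 18199.9 kN·m/m
M_D = W·d = 1617·3.69 = 5966.7 kN·m/m
FS = M_R / M_D = 18199.9 / 5966.7 = 3.050

FS = 3.05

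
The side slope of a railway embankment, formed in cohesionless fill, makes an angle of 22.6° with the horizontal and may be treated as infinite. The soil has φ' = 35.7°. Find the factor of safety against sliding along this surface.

For a dry cohesionless infinite slope the factor of safety is FS = tanφ' / tanβ.
FS = tan35.7° / tan22.6° = 0.7186 / 0.4163 = 1.726

FS = 1.73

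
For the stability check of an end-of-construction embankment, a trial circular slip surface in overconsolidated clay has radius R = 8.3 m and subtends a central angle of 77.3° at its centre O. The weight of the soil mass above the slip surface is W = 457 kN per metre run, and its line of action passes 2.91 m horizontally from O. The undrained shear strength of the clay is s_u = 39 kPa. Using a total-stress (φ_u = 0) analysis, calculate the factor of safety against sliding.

Taking moments about the centre O, the resisting moment is provided by the undrained shear strength acting along the arc:
Arc length L_a = R·θ = 8.3·(77.3°·π/180) = 8.3·1.3491 = 11.20 m
M_R = s_u·L_a·R = 39·11.20·8.3 = 3624.7 kN·m/m
M_D = W·d = 457·2.91 = 1329.9 kN·m/m
FS = M_R / M_D = 3624.7 / 1329.9 = 2.726

FS = 2.73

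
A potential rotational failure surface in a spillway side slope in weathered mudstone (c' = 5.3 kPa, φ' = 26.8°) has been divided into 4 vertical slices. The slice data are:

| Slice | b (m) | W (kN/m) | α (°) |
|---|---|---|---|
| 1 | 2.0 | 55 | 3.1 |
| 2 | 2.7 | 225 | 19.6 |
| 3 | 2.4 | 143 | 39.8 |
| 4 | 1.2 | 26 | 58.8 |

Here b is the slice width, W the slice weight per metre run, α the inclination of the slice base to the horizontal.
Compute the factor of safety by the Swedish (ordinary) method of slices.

FS = 1.31

Ordinary method of slices: FS = Σ[c'·Δl_i + (W_i cosα_i)·tanφ'] / Σ W_i sinα_i, with Δl_i = b_i / cosα_i.
Slice 1: Δl = 2.0/cos3.1° = 2.003 m; N'_1 = 55·cos3.1° = 54.9; c'Δl = 10.62; W sinα = 3.0
Slice 2: Δl = 2.7/cos19.6° = 2.866 m; N'_2 = 225·cos19.6° = 212.0; c'Δl = 15.19; W sinα = 75.5
Slice 3: Δl = 2.4/cos39.8° = 3.124 m; N'_3 = 143·cos39.8° = 109.9; c'Δl = 16.56; W sinα = 91.5
Slice 4: Δl = 1.2/cos58.8° = 2.316 m; N'_4 = 26·cos58.8° = 13.5; c'Δl = 12.28; W sinα = 22.2
Σc'Δl = 54.6 kN/m; ΣN' = 390.2 kN/m; ΣW sinα = 192.2 kN/m
Resisting = 54.6 + 390.2·tan26.8° = 54.6 + 197.1 = 251.8 kN/m
FS = 251.8 / 192.2 = 1.310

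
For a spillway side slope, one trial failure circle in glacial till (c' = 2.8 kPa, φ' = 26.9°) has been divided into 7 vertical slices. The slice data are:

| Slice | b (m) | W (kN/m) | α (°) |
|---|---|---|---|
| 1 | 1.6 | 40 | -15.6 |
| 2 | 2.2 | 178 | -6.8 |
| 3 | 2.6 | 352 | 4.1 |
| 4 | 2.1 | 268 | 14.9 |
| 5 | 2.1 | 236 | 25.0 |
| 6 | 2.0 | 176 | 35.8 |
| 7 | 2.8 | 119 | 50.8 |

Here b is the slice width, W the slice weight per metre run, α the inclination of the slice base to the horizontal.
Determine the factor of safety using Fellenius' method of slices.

Ordinary method of slices: FS = Σ[c'·Δl_i + (W_i cosα_i)·tanφ'] / Σ W_i sinα_i, with Δl_i = b_i / cosα_i.
Slice 1: Δl = 1.6/cos(-15.6°) = 1.661 m; N'_1 = 40·cos(-15.6°) = 38.5; c'Δl = 4.65; W sinα = -10.8
Slice 2: Δl = 2.2/cos(-6.8°) = 2.216 m; N'_2 = 178·cos(-6.8°) = 176.7; c'Δl = 6.20; W sinα = -21.1
Slice 3: Δl = 2.6/cos4.1° = 2.607 m; N'_3 = 352·cos4.1° = 351.1; c'Δl = 7.30; W sinα = 25.2
Slice 4: Δl = 2.1/cos14.9° = 2.173 m; N'_4 = 268·cos14.9° = 259.0; c'Δl = 6.08; W sinα = 68.9
Slice 5: Δl = 2.1/cos25.0° = 2.317 m; N'_5 = 236·cos25.0° = 213.9; c'Δl = 6.49; W sinα = 99.7
Slice 6: Δl = 2.0/cos35.8° = 2.466 m; N'_6 = 176·cos35.8° = 142.7; c'Δl = 6.90; W sinα = 103.0
Slice 7: Δl = 2.8/cos50.8° = 4.430 m; N'_7 = 119·cos50.8° = 75.2; c'Δl = 12.40; W sinα = 92.2
Σc'Δl = 50.0 kN/m; ΣN' = 1257.2 kN/m; ΣW sinα = 357.2 kN/m
Resisting = 50.0 + 1257.2·tan26.9° = 50.0 + 637.8 = 687.9 kN/m
FS = 687.9 / 357.2 = 1.926

FS = 1.93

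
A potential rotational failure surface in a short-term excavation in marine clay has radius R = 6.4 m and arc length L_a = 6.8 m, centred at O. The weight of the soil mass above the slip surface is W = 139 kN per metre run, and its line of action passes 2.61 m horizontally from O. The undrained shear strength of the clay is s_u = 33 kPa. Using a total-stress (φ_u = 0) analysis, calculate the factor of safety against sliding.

FS = 3.96

Taking moments about the centre O, the resisting moment is provided by the undrained shear strength acting along the arc:
M_R = s_u·L_a·R = 33·6.80·6.4 = 1436.2 kN·m/m
M_D = W·d = 139·2.61 = 362.8 kN·m/m
FS = M_R / M_D = 1436.2 / 362.8 = 3.959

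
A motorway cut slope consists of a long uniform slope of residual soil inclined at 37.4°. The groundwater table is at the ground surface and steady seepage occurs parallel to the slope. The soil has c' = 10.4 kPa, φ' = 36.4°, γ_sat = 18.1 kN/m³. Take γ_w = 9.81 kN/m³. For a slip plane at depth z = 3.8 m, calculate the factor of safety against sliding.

FS = 0.76

With seepage parallel to the slope and the water table at the surface, the effective normal stress on the slip plane uses the buoyant unit weight γ' = γ_sat − γ_w while the driving shear stress uses γ_sat:
FS = [c' + γ' z cos²β tanφ'] / [γ_sat z sinβ cosβ]
γ' = 18.1 − 9.81 = 8.29 kN/m³
Numerator = 10.4 + 8.29·3.8·cos²37.4°·tan36.4° = 10.4 + 8.29·3.8·0.6311·0.7373 = 25.057 kPa
Denominator = 18.1·3.8·sin37.4°·cos37.4° = 18.1·3.8·0.6074·0.7944 = 33.187 kPa
FS = 25.057 / 33.187 = 0.755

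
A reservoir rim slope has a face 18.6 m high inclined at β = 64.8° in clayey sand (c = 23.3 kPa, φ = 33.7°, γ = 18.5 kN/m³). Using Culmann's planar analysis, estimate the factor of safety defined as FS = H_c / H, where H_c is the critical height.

H_c = (4c/γ) · sinβ cosφ / [1 − cos(β − φ)]
    = (4·23.3/18.5) · sin64.8°·cos33.7° / [1 − cos31.1°]
    = 5.038 · 0.7528 / 0.1437 = 26.38 m
FS = H_c / H = 26.38 / 18.6 = 1.419

FS = 1.42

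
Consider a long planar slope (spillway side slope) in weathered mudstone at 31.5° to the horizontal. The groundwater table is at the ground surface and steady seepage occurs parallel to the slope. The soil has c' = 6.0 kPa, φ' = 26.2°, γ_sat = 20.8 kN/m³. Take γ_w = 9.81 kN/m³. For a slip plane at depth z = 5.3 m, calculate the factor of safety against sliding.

FS = 0.55

With seepage parallel to the slope and the water table at the surface, the effective normal stress on the slip plane uses the buoyant unit weight γ' = γ_sat − γ_w while the driving shear stress uses γ_sat:
FS = [c' + γ' z cos²β tanφ'] / [γ_sat z sinβ cosβ]
γ' = 20.8 − 9.81 = 10.99 kN/m³
Numerator = 6.0 + 10.99·5.3·cos²31.5°·tan26.2° = 6.0 + 10.99·5.3·0.7270·0.4921 = 26.836 kPa
Denominator = 20.8·5.3·sin31.5°·cos31.5° = 20.8·5.3·0.5225·0.8526 = 49.112 kPa
FS = 26.836 / 49.112 = 0.546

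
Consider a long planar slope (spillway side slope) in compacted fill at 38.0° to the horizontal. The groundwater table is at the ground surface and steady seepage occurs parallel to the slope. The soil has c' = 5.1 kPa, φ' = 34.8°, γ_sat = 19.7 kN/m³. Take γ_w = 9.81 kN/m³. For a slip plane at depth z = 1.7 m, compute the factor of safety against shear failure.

FS = 0.76

With seepage parallel to the slope and the water table at the surface, the effective normal stress on the slip plane uses the buoyant unit weight γ' = γ_sat − γ_w while the driving shear stress uses γ_sat:
FS = [c' + γ' z cos²β tanφ'] / [γ_sat z sinβ cosβ]
γ' = 19.7 − 9.81 = 9.89 kN/m³
Numerator = 5.1 + 9.89·1.7·cos²38.0°·tan34.8° = 5.1 + 9.89·1.7·0.6210·0.6950 = 12.356 kPa
Denominator = 19.7·1.7·sin38.0°·cos38.0° = 19.7·1.7·0.6157·0.7880 = 16.248 kPa
FS = 12.356 / 16.248 = 0.760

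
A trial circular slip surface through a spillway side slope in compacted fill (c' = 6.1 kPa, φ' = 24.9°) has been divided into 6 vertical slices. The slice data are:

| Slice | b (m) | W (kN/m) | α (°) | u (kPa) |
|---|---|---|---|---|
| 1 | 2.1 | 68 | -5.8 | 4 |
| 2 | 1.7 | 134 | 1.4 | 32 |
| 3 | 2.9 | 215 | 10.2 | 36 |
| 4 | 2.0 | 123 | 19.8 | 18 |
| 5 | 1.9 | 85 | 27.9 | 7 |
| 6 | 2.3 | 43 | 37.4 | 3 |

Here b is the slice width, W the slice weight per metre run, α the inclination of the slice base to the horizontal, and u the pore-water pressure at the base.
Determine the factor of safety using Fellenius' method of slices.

FS = 1.93

Ordinary method of slices: FS = Σ[c'·Δl_i + (W_i cosα_i − u_i·Δl_i)·tanφ'] / Σ W_i sinα_i, with Δl_i = b_i / cosα_i.
Slice 1: Δl = 2.1/cos(-5.8°) = 2.111 m; N'_1 = 68·cos(-5.8°) − 4·2.111 = 59.2; c'Δl = 12.88; W sinα = -6.9
Slice 2: Δl = 1.7/cos1.4° = 1.701 m; N'_2 = 134·cos1.4° − 32·1.701 = 79.5; c'Δl = 10.37; W sinα = 3.3
Slice 3: Δl = 2.9/cos10.2° = 2.947 m; N'_3 = 215·cos10.2° − 36·2.947 = 105.5; c'Δl = 17.97; W sinα = 38.1
Slice 4: Δl = 2.0/cos19.8° = 2.126 m; N'_4 = 123·cos19.8° − 18·2.126 = 77.5; c'Δl = 12.97; W sinα = 41.7
Slice 5: Δl = 1.9/cos27.9° = 2.150 m; N'_5 = 85·cos27.9° − 7·2.150 = 60.1; c'Δl = 13.11; W sinα = 39.8
Slice 6: Δl = 2.3/cos37.4° = 2.895 m; N'_6 = 43·cos37.4° − 3·2.895 = 25.5; c'Δl = 17.66; W sinα = 26.1
Σc'Δl = 85.0 kN/m; ΣN' = 407.3 kN/m; ΣW sinα = 142.0 kN/m
Resisting = 85.0 + 407.3·tan24.9° = 85.0 + 189.1 = 274.0 kN/m
FS = 274.0 / 142.0 = 1.929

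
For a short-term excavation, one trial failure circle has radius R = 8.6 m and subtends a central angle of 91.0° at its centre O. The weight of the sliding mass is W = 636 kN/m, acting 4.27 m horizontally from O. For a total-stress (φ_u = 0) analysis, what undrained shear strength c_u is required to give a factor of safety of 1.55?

c_u = 35.8 kPa

FS = c_u·L_a·R / (W·d), so c_u = FS·W·d / (L_a·R).
Arc length L_a = R·θ = 8.6·(91.0°·π/180) = 8.6·1.5882 = 13.66 m
c_u = 1.55·636·4.27 / (13.66·8.6) = 4209.4 / 117.47 = 35.83 kPa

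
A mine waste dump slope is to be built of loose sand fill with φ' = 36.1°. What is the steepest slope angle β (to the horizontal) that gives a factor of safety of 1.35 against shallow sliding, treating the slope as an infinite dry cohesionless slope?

For an infinite dry cohesionless slope FS = tanφ'/tanβ, so tanβ = tanφ' / FS.
tanβ = tan36.1° / 1.35 = 0.7292 / 1.35 = 0.5402
β = arctan(0.5402) = 28.38°

β = 28.4°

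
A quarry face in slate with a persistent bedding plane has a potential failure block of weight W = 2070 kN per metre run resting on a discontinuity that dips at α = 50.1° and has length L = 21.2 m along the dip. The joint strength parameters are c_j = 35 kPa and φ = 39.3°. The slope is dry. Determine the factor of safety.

Resolving the block weight along and normal to the plane and applying the Mohr–Coulomb strength on the joint:
N' = W cosα = 2070·cos50.1° = 1327.8 kN/m
Driving force T = W sinα = 2070·sin50.1° = 1588.0 kN/m
Resisting force R = c_j·L + N'·tanφ = 35·21.2 + 1327.8·tan39.3° = 742.0 + 1086.8 = 1828.8 kN/m
FS = R / T = 1828.8 / 1588.0 = 1.152

FS = 1.15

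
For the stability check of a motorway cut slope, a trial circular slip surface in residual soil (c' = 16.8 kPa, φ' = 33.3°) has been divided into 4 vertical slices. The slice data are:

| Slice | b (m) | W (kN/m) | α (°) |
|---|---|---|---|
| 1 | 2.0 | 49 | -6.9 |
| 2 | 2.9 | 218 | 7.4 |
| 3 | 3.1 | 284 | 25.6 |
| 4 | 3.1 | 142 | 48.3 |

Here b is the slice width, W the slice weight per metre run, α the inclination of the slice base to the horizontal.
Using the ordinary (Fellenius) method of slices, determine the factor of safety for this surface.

Ordinary method of slices: FS = Σ[c'·Δl_i + (W_i cosα_i)·tanφ'] / Σ W_i sinα_i, with Δl_i = b_i / cosα_i.
Slice 1: Δl = 2.0/cos(-6.9°) = 2.015 m; N'_1 = 49·cos(-6.9°) = 48.6; c'Δl = 33.85; W sinα = -5.9
Slice 2: Δl = 2.9/cos7.4° = 2.924 m; N'_2 = 218·cos7.4° = 216.2; c'Δl = 49.13; W sinα = 28.1
Slice 3: Δl = 3.1/cos25.6° = 3.437 m; N'_3 = 284·cos25.6° = 256.1; c'Δl = 57.75; W sinα = 122.7
Slice 4: Δl = 3.1/cos48.3° = 4.660 m; N'_4 = 142·cos48.3° = 94.5; c'Δl = 78.29; W sinα = 106.0
Σc'Δl = 219.0 kN/m; ΣN' = 615.4 kN/m; ΣW sinα = 250.9 kN/m
Resisting = 219.0 + 615.4·tan33.3° = 219.0 + 404.3 = 623.3 kN/m
FS = 623.3 / 250.9 = 2.484

FS = 2.48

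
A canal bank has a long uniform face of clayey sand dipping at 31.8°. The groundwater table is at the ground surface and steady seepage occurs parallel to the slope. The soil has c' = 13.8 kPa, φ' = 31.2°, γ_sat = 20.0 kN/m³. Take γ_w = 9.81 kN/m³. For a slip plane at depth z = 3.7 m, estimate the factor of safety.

FS = 0.91

With seepage parallel to the slope and the water table at the surface, the effective normal stress on the slip plane uses the buoyant unit weight γ' = γ_sat − γ_w while the driving shear stress uses γ_sat:
FS = [c' + γ' z cos²β tanφ'] / [γ_sat z sinβ cosβ]
γ' = 20.0 − 9.81 = 10.19 kN/m³
Numerator = 13.8 + 10.19·3.7·cos²31.8°·tan31.2° = 13.8 + 10.19·3.7·0.7223·0.6056 = 30.293 kPa
Denominator = 20.0·3.7·sin31.8°·cos31.8° = 20.0·3.7·0.5270·0.8499 = 33.141 kPa
FS = 30.293 / 33.141 = 0.914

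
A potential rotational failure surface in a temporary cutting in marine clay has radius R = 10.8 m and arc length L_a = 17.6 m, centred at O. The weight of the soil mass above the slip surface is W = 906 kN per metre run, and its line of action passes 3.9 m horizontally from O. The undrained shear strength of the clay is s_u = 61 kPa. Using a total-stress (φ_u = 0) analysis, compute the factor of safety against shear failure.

FS = 3.28

Taking moments about the centre O, the resisting moment is provided by the undrained shear strength acting along the arc:
M_R = s_u·L_a·R = 61·17.60·10.8 = 11594.9 kN·m/m
M_D = W·d = 906·3.9 = 3533.4 kN·m/m
FS = M_R / M_D = 11594.9 / 3533.4 = 3.282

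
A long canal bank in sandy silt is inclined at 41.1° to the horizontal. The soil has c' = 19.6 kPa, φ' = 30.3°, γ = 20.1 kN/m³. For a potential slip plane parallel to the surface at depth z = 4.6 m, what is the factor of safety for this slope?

FS = 1.10

For an infinite slope with a slip plane parallel to the surface (no pore pressure): FS = [c' + γz cos²β tanφ'] / [γz sinβ cosβ].
γz = 20.1·4.6 = 92.46 kN/m²
Numerator = 19.6 + 92.46·cos²41.1°·tan30.3° = 19.6 + 92.46·0.5679·0.5844 = 50.281 kPa
Denominator = 92.46·sin41.1°·cos41.1° = 92.46·0.6574·0.7536 = 45.802 kPa
FS = 50.281 / 45.802 = 1.098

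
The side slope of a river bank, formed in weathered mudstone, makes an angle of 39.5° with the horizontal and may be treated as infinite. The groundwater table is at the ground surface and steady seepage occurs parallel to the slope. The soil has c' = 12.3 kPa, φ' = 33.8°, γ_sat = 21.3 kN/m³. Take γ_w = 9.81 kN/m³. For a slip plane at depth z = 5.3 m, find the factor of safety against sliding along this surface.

FS = 0.66

With seepage parallel to the slope and the water table at the surface, the effective normal stress on the slip plane uses the buoyant unit weight γ' = γ_sat − γ_w while the driving shear stress uses γ_sat:
FS = [c' + γ' z cos²β tanφ'] / [γ_sat z sinβ cosβ]
γ' = 21.3 − 9.81 = 11.49 kN/m³
Numerator = 12.3 + 11.49·5.3·cos²39.5°·tan33.8° = 12.3 + 11.49·5.3·0.5954·0.6694 = 36.573 kPa
Denominator = 21.3·5.3·sin39.5°·cos39.5° = 21.3·5.3·0.6361·0.7716 = 55.408 kPa
FS = 36.573 / 55.408 = 0.660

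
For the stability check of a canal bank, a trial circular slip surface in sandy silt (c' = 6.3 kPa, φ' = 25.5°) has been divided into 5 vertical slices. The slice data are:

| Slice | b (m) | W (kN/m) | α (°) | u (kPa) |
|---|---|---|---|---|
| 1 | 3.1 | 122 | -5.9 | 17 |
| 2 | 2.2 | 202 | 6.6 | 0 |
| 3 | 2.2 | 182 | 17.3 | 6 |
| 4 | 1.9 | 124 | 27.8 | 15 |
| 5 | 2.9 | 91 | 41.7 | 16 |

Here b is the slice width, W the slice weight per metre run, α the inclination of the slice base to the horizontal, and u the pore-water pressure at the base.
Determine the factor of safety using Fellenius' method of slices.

FS = 1.80

Ordinary method of slices: FS = Σ[c'·Δl_i + (W_i cosα_i − u_i·Δl_i)·tanφ'] / Σ W_i sinα_i, with Δl_i = b_i / cosα_i.
Slice 1: Δl = 3.1/cos(-5.9°) = 3.117 m; N'_1 = 122·cos(-5.9°) − 17·3.117 = 68.4; c'Δl = 19.63; W sinα = -12.5
Slice 2: Δl = 2.2/cos6.6° = 2.215 m; N'_2 = 202·cos6.6° − 0·2.215 = 200.7; c'Δl = 13.95; W sinα = 23.2
Slice 3: Δl = 2.2/cos17.3° = 2.304 m; N'_3 = 182·cos17.3° − 6·2.304 = 159.9; c'Δl = 14.52; W sinα = 54.1
Slice 4: Δl = 1.9/cos27.8° = 2.148 m; N'_4 = 124·cos27.8° − 15·2.148 = 77.5; c'Δl = 13.53; W sinα = 57.8
Slice 5: Δl = 2.9/cos41.7° = 3.884 m; N'_5 = 91·cos41.7° − 16·3.884 = 5.8; c'Δl = 24.47; W sinα = 60.5
Σc'Δl = 86.1 kN/m; ΣN' = 512.2 kN/m; ΣW sinα = 183.2 kN/m
Resisting = 86.1 + 512.2·tan25.5° = 86.1 + 244.3 = 330.4 kN/m
FS = 330.4 / 183.2 = 1.804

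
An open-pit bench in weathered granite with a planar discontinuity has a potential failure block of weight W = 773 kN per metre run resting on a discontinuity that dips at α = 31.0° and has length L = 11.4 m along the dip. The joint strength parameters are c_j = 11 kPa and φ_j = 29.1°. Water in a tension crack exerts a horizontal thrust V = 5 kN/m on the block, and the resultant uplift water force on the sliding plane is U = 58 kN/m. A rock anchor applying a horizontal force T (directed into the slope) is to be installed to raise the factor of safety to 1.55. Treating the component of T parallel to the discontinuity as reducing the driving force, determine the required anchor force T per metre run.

Resolving forces along and normal to the sliding plane, with the horizontal anchor force T adding T·sinα to the effective normal force and T·cosα acting up the plane against the driving force:
FS = [c_jL + (W cosα − U − V sinα + T sinα) tanφ_j] / [W sinα + V cosα − T cosα]
Without the anchor: N' = 602.0 kN/m, driving T_d = 402.4 kN/m, resisting R = 11·11.4 + 602.0·tan29.1° = 460.5 kN/m, FS = 1.14.
Setting FS = 1.55 and solving for T:
1.55·(402.4 − T cos31.0°) = 460.5 + T sin31.0°·tan29.1°
T·(sin31.0°·tan29.1° + 1.55·cos31.0°) = 1.55·402.4 − 460.5
T·(0.5150·0.5566 + 1.55·0.8572) = 623.7 − 460.5 = 163.3
T·1.6153 = 163.3
T = 101.1 kN/m

T = 101 kN/m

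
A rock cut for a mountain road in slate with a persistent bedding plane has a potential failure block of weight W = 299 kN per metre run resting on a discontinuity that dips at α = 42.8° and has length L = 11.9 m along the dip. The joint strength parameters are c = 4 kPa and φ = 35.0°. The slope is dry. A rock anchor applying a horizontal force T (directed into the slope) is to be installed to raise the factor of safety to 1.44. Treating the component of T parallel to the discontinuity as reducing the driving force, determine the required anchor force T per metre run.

T = 60 kN/m

Resolving forces along and normal to the sliding plane, with the horizontal anchor force T adding T·sinα to the effective normal force and T·cosα acting up the plane against the driving force:
FS = [cL + (W cosα + T sinα) tanφ] / [W sinα − T cosα]
Without the anchor: N' = 219.4 kN/m, driving T_d = 203.2 kN/m, resisting R = 4·11.9 + 219.4·tan35.0° = 201.2 kN/m, FS = 0.99.
Setting FS = 1.44 and solving for T:
1.44·(203.2 − T cos42.8°) = 201.2 + T sin42.8°·tan35.0°
T·(sin42.8°·tan35.0° + 1.44·cos42.8°) = 1.44·203.2 − 201.2
T·(0.6794·0.7002 + 1.44·0.7337) = 292.5 − 201.2 = 91.3
T·1.5323 = 91.3
T = 59.6 kN/m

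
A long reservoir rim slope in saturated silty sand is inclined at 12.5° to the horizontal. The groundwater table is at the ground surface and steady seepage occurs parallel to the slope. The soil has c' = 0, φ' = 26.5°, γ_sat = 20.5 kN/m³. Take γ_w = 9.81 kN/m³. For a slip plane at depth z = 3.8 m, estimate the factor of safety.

With seepage parallel to the slope and the water table at the surface, the effective normal stress on the slip plane uses the buoyant unit weight γ' = γ_sat − γ_w while the driving shear stress uses γ_sat:
FS = [c' + γ' z cos²β tanφ'] / [γ_sat z sinβ cosβ]
(For c' = 0 this reduces to FS = (γ'/γ_sat)·tanφ'/tanβ.)
γ' = 20.5 − 9.81 = 10.69 kN/m³
Numerator = 0.0 + 10.69·3.8·cos²12.5°·tan26.5° = 0.0 + 10.69·3.8·0.9532·0.4986 = 19.305 kPa
Denominator = 20.5·3.8·sin12.5°·cos12.5° = 20.5·3.8·0.2164·0.9763 = 16.461 kPa
FS = 19.305 / 16.461 = 1.173

FS = 1.17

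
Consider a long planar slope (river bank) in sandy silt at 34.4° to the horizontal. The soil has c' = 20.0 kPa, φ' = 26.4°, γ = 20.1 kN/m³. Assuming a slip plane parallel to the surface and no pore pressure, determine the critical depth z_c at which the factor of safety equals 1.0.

z_c = 7.76 m

Setting FS = 1.00 in FS = [c' + γz cos²β tanφ'] / [γz sinβ cosβ] and solving for z:
z = c' / [γ cosβ (FS·sinβ − cosβ·tanφ')]
  = 20.0 / [20.1·cos34.4°·(1.00·sin34.4° − cos34.4°·tan26.4°)]
  = 20.0 / [20.1·0.8251·(1.00·0.5650 − 0.8251·0.4964)]
  = 20.0 / 2.5769 = 7.761 m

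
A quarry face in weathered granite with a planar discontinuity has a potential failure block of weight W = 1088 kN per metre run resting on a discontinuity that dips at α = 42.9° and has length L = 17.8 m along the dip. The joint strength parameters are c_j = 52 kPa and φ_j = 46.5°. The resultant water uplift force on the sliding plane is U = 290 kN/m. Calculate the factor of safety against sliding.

FS = 1.97

Resolving the block weight along and normal to the plane and applying the Mohr–Coulomb strength on the joint:
N' = W cosα − U = 1088·cos42.9° − 290 = 507.0 kN/m
Driving force T = W sinα = 1088·sin42.9° = 740.6 kN/m
Resisting force R = c_j·L + N'·tanφ_j = 52·17.8 + 507.0·tan46.5° = 925.6 + 534.3 = 1459.9 kN/m
FS = R / T = 1459.9 / 740.6 = 1.971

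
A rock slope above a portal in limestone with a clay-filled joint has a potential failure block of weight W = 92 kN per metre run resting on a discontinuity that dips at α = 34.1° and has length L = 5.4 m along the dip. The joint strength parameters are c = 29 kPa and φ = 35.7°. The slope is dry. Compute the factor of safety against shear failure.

FS = 4.10

Resolving the block weight along and normal to the plane and applying the Mohr–Coulomb strength on the joint:
N' = W cosα = 92·cos34.1° = 76.2 kN/m
Driving force T = W sinα = 92·sin34.1° = 51.6 kN/m
Resisting force R = c·L + N'·tanφ = 29·5.4 + 76.2·tan35.7° = 156.6 + 54.7 = 211.3 kN/m
FS = R / T = 211.3 / 51.6 = 4.097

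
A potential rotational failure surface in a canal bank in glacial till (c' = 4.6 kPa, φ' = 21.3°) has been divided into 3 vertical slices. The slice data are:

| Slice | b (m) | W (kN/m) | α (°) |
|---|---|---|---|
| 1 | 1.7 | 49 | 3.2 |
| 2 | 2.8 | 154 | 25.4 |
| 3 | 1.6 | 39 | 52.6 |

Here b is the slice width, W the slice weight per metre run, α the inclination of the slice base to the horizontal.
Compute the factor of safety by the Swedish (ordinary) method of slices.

FS = 1.17

Ordinary method of slices: FS = Σ[c'·Δl_i + (W_i cosα_i)·tanφ'] / Σ W_i sinα_i, with Δl_i = b_i / cosα_i.
Slice 1: Δl = 1.7/cos3.2° = 1.703 m; N'_1 = 49·cos3.2° = 48.9; c'Δl = 7.83; W sinα = 2.7
Slice 2: Δl = 2.8/cos25.4° = 3.100 m; N'_2 = 154·cos25.4° = 139.1; c'Δl = 14.26; W sinα = 66.1
Slice 3: Δl = 1.6/cos52.6° = 2.634 m; N'_3 = 39·cos52.6° = 23.7; c'Δl = 12.12; W sinα = 31.0
Σc'Δl = 34.2 kN/m; ΣN' = 211.7 kN/m; ΣW sinα = 99.8 kN/m
Resisting = 34.2 + 211.7·tan21.3° = 34.2 + 82.5 = 116.8 kN/m
FS = 116.8 / 99.8 = 1.170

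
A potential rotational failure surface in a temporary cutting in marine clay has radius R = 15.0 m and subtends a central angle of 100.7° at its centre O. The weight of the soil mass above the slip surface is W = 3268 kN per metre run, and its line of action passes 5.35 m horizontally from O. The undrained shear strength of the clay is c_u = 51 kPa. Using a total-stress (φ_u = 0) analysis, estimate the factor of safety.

FS = 1.15

Taking moments about the centre O, the resisting moment is provided by the undrained shear strength acting along the arc:
Arc length L_a = R·θ = 15.0·(100.7°·π/180) = 15.0·1.7575 = 26.36 m
M_R = c_u·L_a·R = 51·26.36·15.0 = 20167.8 kN·m/m
M_D = W·d = 3268·5.35 = 17483.8 kN·m/m
FS = M_R / M_D = 20167.8 / 17483.8 = 1.154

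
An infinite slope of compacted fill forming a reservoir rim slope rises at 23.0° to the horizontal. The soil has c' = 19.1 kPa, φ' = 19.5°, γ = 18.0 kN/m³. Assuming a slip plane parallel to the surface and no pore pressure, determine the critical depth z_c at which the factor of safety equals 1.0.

Setting FS = 1.00 in FS = [c' + γz cos²β tanφ'] / [γz sinβ cosβ] and solving for z:
z = c' / [γ cosβ (FS·sinβ − cosβ·tanφ')]
  = 19.1 / [18.0·cos23.0°·(1.00·sin23.0° − cos23.0°·tan19.5°)]
  = 19.1 / [18.0·0.9205·(1.00·0.3907 − 0.9205·0.3541)]
  = 19.1 / 1.0731 = 17.799 m

z_c = 17.80 m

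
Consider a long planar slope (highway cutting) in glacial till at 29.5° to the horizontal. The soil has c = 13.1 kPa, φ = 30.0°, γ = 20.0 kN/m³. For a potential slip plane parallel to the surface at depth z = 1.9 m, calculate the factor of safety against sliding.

For an infinite slope with a slip plane parallel to the surface (no pore pressure): FS = [c + γz cos²β tanφ] / [γz sinβ cosβ].
γz = 20.0·1.9 = 38.00 kN/m²
Numerator = 13.1 + 38.00·cos²29.5°·tan30.0° = 13.1 + 38.00·0.7575·0.5774 = 29.719 kPa
Denominator = 38.00·sin29.5°·cos29.5° = 38.00·0.4924·0.8704 = 16.286 kPa
FS = 29.719 / 16.286 = 1.825

FS = 1.82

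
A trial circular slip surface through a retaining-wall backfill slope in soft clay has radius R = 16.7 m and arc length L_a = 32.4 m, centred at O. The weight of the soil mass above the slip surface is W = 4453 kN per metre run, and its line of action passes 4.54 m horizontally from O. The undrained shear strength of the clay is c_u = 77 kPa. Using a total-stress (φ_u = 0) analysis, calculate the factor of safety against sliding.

Taking moments about the centre O, the resisting moment is provided by the undrained shear strength acting along the arc:
M_R = c_u·L_a·R = 77·32.40·16.7 = 41663.2 kN·m/m
M_D = W·d = 4453·4.54 = 20216.6 kN·m/m
FS = M_R / M_D = 41663.2 / 20216.6 = 2.061

FS = 2.06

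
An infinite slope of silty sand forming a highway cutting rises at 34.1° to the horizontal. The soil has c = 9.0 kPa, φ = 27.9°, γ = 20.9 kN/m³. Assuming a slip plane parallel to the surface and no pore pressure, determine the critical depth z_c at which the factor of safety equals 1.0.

Setting FS = 1.00 in FS = [c + γz cos²β tanφ] / [γz sinβ cosβ] and solving for z:
z = c / [γ cosβ (FS·sinβ − cosβ·tanφ)]
  = 9.0 / [20.9·cos34.1°·(1.00·sin34.1° − cos34.1°·tan27.9°)]
  = 9.0 / [20.9·0.8281·(1.00·0.5606 − 0.8281·0.5295)]
  = 9.0 / 2.1149 = 4.255 m

z_c = 4.26 m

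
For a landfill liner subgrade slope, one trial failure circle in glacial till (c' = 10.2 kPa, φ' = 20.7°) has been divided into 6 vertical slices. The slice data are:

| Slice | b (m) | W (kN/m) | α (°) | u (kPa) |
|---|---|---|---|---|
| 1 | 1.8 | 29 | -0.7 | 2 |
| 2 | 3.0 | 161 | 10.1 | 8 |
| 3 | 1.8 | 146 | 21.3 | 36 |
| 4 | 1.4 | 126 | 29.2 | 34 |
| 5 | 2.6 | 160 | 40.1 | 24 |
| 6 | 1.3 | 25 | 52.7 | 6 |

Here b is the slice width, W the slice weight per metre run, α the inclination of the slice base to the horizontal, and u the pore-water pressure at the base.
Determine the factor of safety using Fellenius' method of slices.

FS = 1.00

Ordinary method of slices: FS = Σ[c'·Δl_i + (W_i cosα_i − u_i·Δl_i)·tanφ'] / Σ W_i sinα_i, with Δl_i = b_i / cosα_i.
Slice 1: Δl = 1.8/cos(-0.7°) = 1.800 m; N'_1 = 29·cos(-0.7°) − 2·1.800 = 25.4; c'Δl = 18.36; W sinα = -0.4
Slice 2: Δl = 3.0/cos10.1° = 3.047 m; N'_2 = 161·cos10.1° − 8·3.047 = 134.1; c'Δl = 31.08; W sinα = 28.2
Slice 3: Δl = 1.8/cos21.3° = 1.932 m; N'_3 = 146·cos21.3° − 36·1.932 = 66.5; c'Δl = 19.71; W sinα = 53.0
Slice 4: Δl = 1.4/cos29.2° = 1.604 m; N'_4 = 126·cos29.2° − 34·1.604 = 55.5; c'Δl = 16.36; W sinα = 61.5
Slice 5: Δl = 2.6/cos40.1° = 3.399 m; N'_5 = 160·cos40.1° − 24·3.399 = 40.8; c'Δl = 34.67; W sinα = 103.1
Slice 6: Δl = 1.3/cos52.7° = 2.145 m; N'_6 = 25·cos52.7° − 6·2.145 = 2.3; c'Δl = 21.88; W sinα = 19.9
Σc'Δl = 142.1 kN/m; ΣN' = 324.5 kN/m; ΣW sinα = 265.3 kN/m
Resisting = 142.1 + 324.5·tan20.7° = 142.1 + 122.6 = 264.7 kN/m
FS = 264.7 / 265.3 = 0.998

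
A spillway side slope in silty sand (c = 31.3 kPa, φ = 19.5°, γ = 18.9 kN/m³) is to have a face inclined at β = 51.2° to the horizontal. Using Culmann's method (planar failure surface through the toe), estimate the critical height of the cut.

H_c = 32.62 m

Culmann's analysis gives the critical failure plane at α_cr = (β + φ)/2 = (51.2 + 19.5)/2 = 35.4°, and the critical height
H_c = (4c/γ) · sinβ cosφ / [1 − cos(β − φ)]
    = (4·31.3/18.9) · sin51.2°·cos19.5° / [1 − cos(31.7°)]
    = 6.624 · 0.7793·0.9426 / [1 − 0.8508]
    = 6.624 · 0.7346 / 0.1492
    = 32.62 m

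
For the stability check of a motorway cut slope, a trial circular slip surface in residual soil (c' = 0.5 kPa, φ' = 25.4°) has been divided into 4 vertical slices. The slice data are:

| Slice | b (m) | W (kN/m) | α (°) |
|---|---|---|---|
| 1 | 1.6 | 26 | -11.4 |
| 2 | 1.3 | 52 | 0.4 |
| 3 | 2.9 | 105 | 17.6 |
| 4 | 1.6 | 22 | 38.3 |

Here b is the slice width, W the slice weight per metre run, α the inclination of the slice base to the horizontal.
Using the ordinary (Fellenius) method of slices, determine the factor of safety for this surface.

Ordinary method of slices: FS = Σ[c'·Δl_i + (W_i cosα_i)·tanφ'] / Σ W_i sinα_i, with Δl_i = b_i / cosα_i.
Slice 1: Δl = 1.6/cos(-11.4°) = 1.632 m; N'_1 = 26·cos(-11.4°) = 25.5; c'Δl = 0.82; W sinα = -5.1
Slice 2: Δl = 1.3/cos0.4° = 1.300 m; N'_2 = 52·cos0.4° = 52.0; c'Δl = 0.65; W sinα = 0.4
Slice 3: Δl = 2.9/cos17.6° = 3.042 m; N'_3 = 105·cos17.6° = 100.1; c'Δl = 1.52; W sinα = 31.7
Slice 4: Δl = 1.6/cos38.3° = 2.039 m; N'_4 = 22·cos38.3° = 17.3; c'Δl = 1.02; W sinα = 13.6
Σc'Δl = 4.0 kN/m; ΣN' = 194.8 kN/m; ΣW sinα = 40.6 kN/m
Resisting = 4.0 + 194.8·tan25.4° = 4.0 + 92.5 = 96.5 kN/m
FS = 96.5 / 40.6 = 2.377

FS = 2.38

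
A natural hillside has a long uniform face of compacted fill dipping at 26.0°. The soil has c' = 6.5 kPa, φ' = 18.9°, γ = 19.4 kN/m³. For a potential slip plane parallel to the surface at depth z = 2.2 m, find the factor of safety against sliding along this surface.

FS = 1.09

For an infinite slope with a slip plane parallel to the surface (no pore pressure): FS = [c' + γz cos²β tanφ'] / [γz sinβ cosβ].
γz = 19.4·2.2 = 42.68 kN/m²
Numerator = 6.5 + 42.68·cos²26.0°·tan18.9° = 6.5 + 42.68·0.8078·0.3424 = 18.305 kPa
Denominator = 42.68·sin26.0°·cos26.0° = 42.68·0.4384·0.8988 = 16.816 kPa
FS = 18.305 / 16.816 = 1.089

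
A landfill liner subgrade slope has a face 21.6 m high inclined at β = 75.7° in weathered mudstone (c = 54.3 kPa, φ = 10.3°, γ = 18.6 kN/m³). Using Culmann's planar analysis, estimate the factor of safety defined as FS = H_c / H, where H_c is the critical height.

H_c = (4c/γ) · sinβ cosφ / [1 − cos(β − φ)]
    = (4·54.3/18.6) · sin75.7°·cos10.3° / [1 − cos65.4°]
    = 11.677 · 0.9534 / 0.5837 = 19.07 m
FS = H_c / H = 19.07 / 21.6 = 0.883

FS = 0.88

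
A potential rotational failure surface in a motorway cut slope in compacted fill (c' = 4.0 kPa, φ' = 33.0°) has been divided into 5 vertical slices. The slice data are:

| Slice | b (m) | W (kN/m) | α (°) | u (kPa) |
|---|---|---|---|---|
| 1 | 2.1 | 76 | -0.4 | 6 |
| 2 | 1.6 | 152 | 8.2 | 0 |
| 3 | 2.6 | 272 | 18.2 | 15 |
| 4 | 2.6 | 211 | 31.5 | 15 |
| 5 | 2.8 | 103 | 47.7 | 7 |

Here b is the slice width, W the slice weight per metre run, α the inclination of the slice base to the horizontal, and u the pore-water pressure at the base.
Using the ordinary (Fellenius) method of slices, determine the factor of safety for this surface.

Ordinary method of slices: FS = Σ[c'·Δl_i + (W_i cosα_i − u_i·Δl_i)·tanφ'] / Σ W_i sinα_i, with Δl_i = b_i / cosα_i.
Slice 1: Δl = 2.1/cos(-0.4°) = 2.100 m; N'_1 = 76·cos(-0.4°) − 6·2.100 = 63.4; c'Δl = 8.40; W sinα = -0.5
Slice 2: Δl = 1.6/cos8.2° = 1.617 m; N'_2 = 152·cos8.2° − 0·1.617 = 150.4; c'Δl = 6.47; W sinα = 21.7
Slice 3: Δl = 2.6/cos18.2° = 2.737 m; N'_3 = 272·cos18.2° − 15·2.737 = 217.3; c'Δl = 10.95; W sinα = 85.0
Slice 4: Δl = 2.6/cos31.5° = 3.049 m; N'_4 = 211·cos31.5° − 15·3.049 = 134.2; c'Δl = 12.20; W sinα = 110.2
Slice 5: Δl = 2.8/cos47.7° = 4.160 m; N'_5 = 103·cos47.7° − 7·4.160 = 40.2; c'Δl = 16.64; W sinα = 76.2
Σc'Δl = 54.7 kN/m; ΣN' = 605.5 kN/m; ΣW sinα = 292.5 kN/m
Resisting = 54.7 + 605.5·tan33.0° = 54.7 + 393.2 = 447.9 kN/m
FS = 447.9 / 292.5 = 1.531

FS = 1.53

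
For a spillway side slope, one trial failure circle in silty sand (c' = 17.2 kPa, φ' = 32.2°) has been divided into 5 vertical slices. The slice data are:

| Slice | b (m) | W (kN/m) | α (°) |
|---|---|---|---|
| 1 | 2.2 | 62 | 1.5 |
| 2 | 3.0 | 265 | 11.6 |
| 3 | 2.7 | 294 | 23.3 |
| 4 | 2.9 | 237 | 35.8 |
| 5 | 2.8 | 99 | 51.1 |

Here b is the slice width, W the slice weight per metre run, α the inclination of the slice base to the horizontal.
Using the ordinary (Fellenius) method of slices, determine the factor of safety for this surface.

FS = 2.10

Ordinary method of slices: FS = Σ[c'·Δl_i + (W_i cosα_i)·tanφ'] / Σ W_i sinα_i, with Δl_i = b_i / cosα_i.
Slice 1: Δl = 2.2/cos1.5° = 2.201 m; N'_1 = 62·cos1.5° = 62.0; c'Δl = 37.85; W sinα = 1.6
Slice 2: Δl = 3.0/cos11.6° = 3.063 m; N'_2 = 265·cos11.6° = 259.6; c'Δl = 52.68; W sinα = 53.3
Slice 3: Δl = 2.7/cos23.3° = 2.940 m; N'_3 = 294·cos23.3° = 270.0; c'Δl = 50.56; W sinα = 116.3
Slice 4: Δl = 2.9/cos35.8° = 3.576 m; N'_4 = 237·cos35.8° = 192.2; c'Δl = 61.50; W sinα = 138.6
Slice 5: Δl = 2.8/cos51.1° = 4.459 m; N'_5 = 99·cos51.1° = 62.2; c'Δl = 76.69; W sinα = 77.0
Σc'Δl = 279.3 kN/m; ΣN' = 846.0 kN/m; ΣW sinα = 386.9 kN/m
Resisting = 279.3 + 846.0·tan32.2° = 279.3 + 532.7 = 812.0 kN/m
FS = 812.0 / 386.9 = 2.099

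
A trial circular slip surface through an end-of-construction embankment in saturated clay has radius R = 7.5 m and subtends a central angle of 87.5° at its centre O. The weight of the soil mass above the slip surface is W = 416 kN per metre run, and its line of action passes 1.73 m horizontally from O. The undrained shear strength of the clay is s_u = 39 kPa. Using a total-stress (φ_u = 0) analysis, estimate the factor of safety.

FS = 4.66

Taking moments about the centre O, the resisting moment is provided by the undrained shear strength acting along the arc:
Arc length L_a = R·θ = 7.5·(87.5°·π/180) = 7.5·1.5272 = 11.45 m
M_R = s_u·L_a·R = 39·11.45·7.5 = 3350.2 kN·m/m
M_D = W·d = 416·1.73 = 719.7 kN·m/m
FS = M_R / M_D = 3350.2 / 719.7 = 4.655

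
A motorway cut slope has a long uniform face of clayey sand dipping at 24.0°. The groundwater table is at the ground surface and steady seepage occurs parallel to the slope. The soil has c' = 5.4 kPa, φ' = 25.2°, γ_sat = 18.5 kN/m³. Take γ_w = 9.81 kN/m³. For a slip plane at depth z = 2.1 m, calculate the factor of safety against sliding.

FS = 0.87

With seepage parallel to the slope and the water table at the surface, the effective normal stress on the slip plane uses the buoyant unit weight γ' = γ_sat − γ_w while the driving shear stress uses γ_sat:
FS = [c' + γ' z cos²β tanφ'] / [γ_sat z sinβ cosβ]
γ' = 18.5 − 9.81 = 8.69 kN/m³
Numerator = 5.4 + 8.69·2.1·cos²24.0°·tan25.2° = 5.4 + 8.69·2.1·0.8346·0.4706 = 12.567 kPa
Denominator = 18.5·2.1·sin24.0°·cos24.0° = 18.5·2.1·0.4067·0.9135 = 14.436 kPa
FS = 12.567 / 14.436 = 0.871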